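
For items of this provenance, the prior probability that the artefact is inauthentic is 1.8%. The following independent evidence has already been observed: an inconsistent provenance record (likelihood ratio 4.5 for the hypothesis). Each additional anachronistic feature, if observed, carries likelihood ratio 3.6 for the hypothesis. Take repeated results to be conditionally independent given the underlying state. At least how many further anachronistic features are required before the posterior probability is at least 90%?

Prior odds = 0.018/0.982 = 9/491.
Bayes factor of the evidence already in hand = 4.5.
Odds after that evidence = (9/491) × 4.5 = 81/982.
Target odds = 0.9/0.1 = 9.
Need 3.6ⁿ ≥ 9 ÷ (81/982) = 982/9.
3.6³ = 46.656 falls short of 982/9 but 3.6⁴ = 167.9616 reaches it, so n = 4.

4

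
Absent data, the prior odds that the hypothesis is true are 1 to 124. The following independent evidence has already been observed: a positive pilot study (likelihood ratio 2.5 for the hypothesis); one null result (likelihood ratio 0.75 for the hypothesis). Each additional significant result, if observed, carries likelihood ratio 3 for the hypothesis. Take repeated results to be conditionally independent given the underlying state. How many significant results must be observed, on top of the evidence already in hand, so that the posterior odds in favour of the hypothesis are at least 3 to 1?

5

Prior odds = 1/124.
Combined Bayes factor of the evidence already in hand = 2.5 × 0.75 = 1.875.
Odds after that evidence = (1/124) × 1.875 = 15/992.
Target odds = 3.
Need 3ⁿ ≥ 3 ÷ (15/992) = 198.4.
3⁴ = 81 falls short of 198.4 but 3⁵ = 243 reaches it, so n = 5.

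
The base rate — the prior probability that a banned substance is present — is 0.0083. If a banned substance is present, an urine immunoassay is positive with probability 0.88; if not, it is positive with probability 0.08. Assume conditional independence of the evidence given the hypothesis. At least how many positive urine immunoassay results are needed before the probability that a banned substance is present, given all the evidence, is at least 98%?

4

Prior odds = 0.0083/0.9917 = 83/9917.
Likelihood ratio of a positive = 0.88/0.08 = 11.
Target posterior odds = 0.98/0.02 = 49.
Need (83/9917) × 11ⁿ ≥ 49, i.e. 11ⁿ ≥ 485933/83.
11³ = 1331 falls short of 485933/83 but 11⁴ = 14641 reaches it, so n = 4.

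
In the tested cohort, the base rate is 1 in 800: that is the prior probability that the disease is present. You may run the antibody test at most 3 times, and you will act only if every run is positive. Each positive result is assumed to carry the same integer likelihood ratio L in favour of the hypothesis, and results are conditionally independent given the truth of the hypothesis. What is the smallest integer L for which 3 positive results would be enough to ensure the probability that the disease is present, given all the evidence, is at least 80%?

Prior odds = 0.00125/0.99875 = 1/799.
Target odds = 0.8/0.2 = 4.
Need L³ ≥ 4 ÷ (1/799) = 3196.
14³ = 2744 < 3196 ≤ 3375 = 15³, so L = 15.

15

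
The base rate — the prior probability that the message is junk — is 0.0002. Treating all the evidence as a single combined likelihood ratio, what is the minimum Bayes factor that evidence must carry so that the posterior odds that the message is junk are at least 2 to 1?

9998

Prior odds = 0.0002/0.9998 = 1/4999.
Target odds = 2.
Required Bayes factor = 2 ÷ (1/4999) = 9998.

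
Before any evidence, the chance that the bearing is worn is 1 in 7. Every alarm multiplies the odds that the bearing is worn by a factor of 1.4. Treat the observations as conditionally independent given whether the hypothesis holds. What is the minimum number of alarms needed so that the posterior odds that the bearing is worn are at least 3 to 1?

Prior odds: (1/7) ÷ (6/7) = 1/6.
Likelihood ratio per alarm = 1.4.
Target odds = 3.
Require 1.4ⁿ ≥ 3 ÷ (1/6) = 18.
1.4⁸ = 5764801/390625 falls short of 18 but 1.4⁹ = 40353607/1953125 reaches it, so n = 9.

9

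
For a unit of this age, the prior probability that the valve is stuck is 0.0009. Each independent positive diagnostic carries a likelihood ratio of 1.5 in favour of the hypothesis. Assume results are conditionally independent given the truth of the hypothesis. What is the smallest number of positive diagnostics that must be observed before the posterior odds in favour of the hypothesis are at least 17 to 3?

22

Prior odds = 0.0009/0.9991 = 9/9991.
Likelihood ratio per positive diagnostic = 1.5.
Target odds = 17/3.
Require 1.5ⁿ ≥ 17/3 ÷ (9/9991) = 169847/27.
1.5²¹ ≈4987.89 falls short of 169847/27 but 1.5²² ≈7481.83 reaches it, so n = 22.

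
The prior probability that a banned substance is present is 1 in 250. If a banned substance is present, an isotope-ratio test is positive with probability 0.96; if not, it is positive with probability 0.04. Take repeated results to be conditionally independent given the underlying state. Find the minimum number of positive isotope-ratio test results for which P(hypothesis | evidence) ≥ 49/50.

3

Prior odds = 0.004/0.996 = 1/249.
Likelihood ratio of a positive = 0.96/0.04 = 24.
Target odds: 0.98 ÷ 0.02 = 49.
Require 24ⁿ ≥ 49 ÷ (1/249) = 12201.
24² = 576 falls short of 12201 but 24³ = 13824 reaches it, so n = 3.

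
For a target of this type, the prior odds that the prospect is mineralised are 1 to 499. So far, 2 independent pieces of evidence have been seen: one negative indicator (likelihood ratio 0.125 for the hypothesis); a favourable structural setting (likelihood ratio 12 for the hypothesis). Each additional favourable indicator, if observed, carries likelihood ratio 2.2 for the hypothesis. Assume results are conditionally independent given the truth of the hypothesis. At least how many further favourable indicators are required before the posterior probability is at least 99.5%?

Prior odds = 1/499.
Combined Bayes factor of the evidence already in hand = 0.125 × 12 = 1.5.
Odds after that evidence = (1/499) × 1.5 = 3/998.
Target odds = 0.995/0.005 = 199.
Need 2.2ⁿ ≥ 199 ÷ (3/998) = 198602/3.
2.2¹⁴ ≈62218.2 falls short of 198602/3 but 2.2¹⁵ ≈136880 reaches it, so n = 15.

15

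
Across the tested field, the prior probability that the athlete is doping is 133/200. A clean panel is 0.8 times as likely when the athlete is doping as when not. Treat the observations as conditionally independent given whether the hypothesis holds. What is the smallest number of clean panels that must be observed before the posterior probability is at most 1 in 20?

Prior odds = 0.665/0.335 = 133/67.
Likelihood ratio per clean panel = 0.8.
Target odds: 0.05 ÷ 0.95 = 1/19.
Need (133/67) × 0.8ⁿ ≤ 1/19, i.e. 0.8ⁿ ≤ 67/2527.
0.8¹⁶ ≈0.0281475 is still above 67/2527 but 0.8¹⁷ ≈0.022518 is at or below it, so n = 17.

17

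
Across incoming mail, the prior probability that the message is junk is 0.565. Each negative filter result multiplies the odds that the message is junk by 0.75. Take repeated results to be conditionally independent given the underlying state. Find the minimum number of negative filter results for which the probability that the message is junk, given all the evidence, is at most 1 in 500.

23

Prior odds = 0.565/0.435 = 113/87.
Likelihood ratio per negative filter result = 0.75.
Target posterior odds = 0.002/0.998 = 1/499.
Require 0.75ⁿ ≤ 1/499 ÷ (113/87) = 87/56387.
0.75²² ≈0.00178381 is still above 87/56387 but 0.75²³ ≈0.00133786 is at or below it, so n = 23.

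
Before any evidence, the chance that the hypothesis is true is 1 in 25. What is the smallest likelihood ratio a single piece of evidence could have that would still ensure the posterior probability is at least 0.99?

2376

Prior odds = 0.04/0.96 = 1/24.
Target odds = 0.99/0.01 = 99.
Required Bayes factor = 99 ÷ (1/24) = 2376.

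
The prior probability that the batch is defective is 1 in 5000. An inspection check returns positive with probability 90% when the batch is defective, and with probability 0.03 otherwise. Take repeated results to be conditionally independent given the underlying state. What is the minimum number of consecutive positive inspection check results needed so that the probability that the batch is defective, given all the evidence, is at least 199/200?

5

Prior odds: 0.0002 ÷ 0.9998 = 1/4999.
Likelihood ratio of a positive result = 0.9/0.03 = 30.
Target odds: 0.995 ÷ 0.005 = 199.
Need (1/4999) × 30ⁿ ≥ 199, i.e. 30ⁿ ≥ 994801.
30⁴ = 810000 falls short of 994801 but 30⁵ = 24300000 reaches it, so n = 5.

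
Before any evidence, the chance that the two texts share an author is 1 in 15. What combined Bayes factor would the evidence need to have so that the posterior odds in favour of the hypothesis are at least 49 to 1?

686

Prior odds = (1/15)/(14/15) = 1/14.
Target odds = 49.
Required Bayes factor = 49 ÷ (1/14) = 686.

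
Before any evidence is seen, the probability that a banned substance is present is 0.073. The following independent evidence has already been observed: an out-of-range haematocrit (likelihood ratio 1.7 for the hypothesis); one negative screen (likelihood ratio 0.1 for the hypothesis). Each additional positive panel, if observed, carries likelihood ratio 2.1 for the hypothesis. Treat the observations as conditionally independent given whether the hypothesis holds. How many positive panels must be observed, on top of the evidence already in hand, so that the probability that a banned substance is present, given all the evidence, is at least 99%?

13

Prior odds = 0.073/0.927 = 73/927.
Combined Bayes factor of the evidence already in hand = 1.7 × 0.1 = 0.17.
Odds after that evidence = (73/927) × 0.17 = 1241/92700.
Target odds = 0.99/0.01 = 99.
Need 2.1ⁿ ≥ 99 ÷ (1241/92700) = 9177300/1241.
2.1¹² ≈7355.83 falls short of 9177300/1241 but 2.1¹³ ≈15447.2 reaches it, so n = 13.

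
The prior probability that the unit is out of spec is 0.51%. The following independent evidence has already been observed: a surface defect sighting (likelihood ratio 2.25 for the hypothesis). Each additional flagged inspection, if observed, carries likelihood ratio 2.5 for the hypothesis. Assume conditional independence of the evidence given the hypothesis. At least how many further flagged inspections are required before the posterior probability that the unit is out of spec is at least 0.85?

Prior odds = 0.0051/0.9949 = 51/9949.
Bayes factor of the evidence already in hand = 2.25.
Odds after that evidence = (51/9949) × 2.25 = 459/39796.
Target odds = 0.85/0.15 = 17/3.
Need 2.5ⁿ ≥ 17/3 ÷ (459/39796) = 39796/81.
2.5⁶ = 244.140625 falls short of 39796/81 but 2.5⁷ = 610.3515625 reaches it, so n = 7.

7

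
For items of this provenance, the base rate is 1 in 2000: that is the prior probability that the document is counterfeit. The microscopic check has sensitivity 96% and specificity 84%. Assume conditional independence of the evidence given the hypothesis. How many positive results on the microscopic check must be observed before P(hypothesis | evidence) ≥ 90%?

Prior odds: 0.0005 ÷ 0.9995 = 1/1999.
False-positive rate = 1 − 0.84 = 0.16; likelihood ratio of a positive = 0.96/0.16 = 6.
Target odds: 0.9 ÷ 0.1 = 9.
Require 6ⁿ ≥ 9 ÷ (1/1999) = 17991.
6⁵ = 7776 falls short of 17991 but 6⁶ = 46656 reaches it, so n = 6.

6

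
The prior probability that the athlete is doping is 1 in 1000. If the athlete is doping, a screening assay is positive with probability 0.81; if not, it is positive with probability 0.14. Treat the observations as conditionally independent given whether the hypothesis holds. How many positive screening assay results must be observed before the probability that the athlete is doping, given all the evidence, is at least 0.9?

Prior odds: 0.001 ÷ 0.999 = 1/999.
Likelihood ratio of a positive = 0.81/0.14 = 81/14.
Target posterior odds = 0.9/0.1 = 9.
Need (1/999) × (81/14)ⁿ ≥ 9, i.e. (81/14)ⁿ ≥ 8991.
(81/14)⁵ ≈6483.13 falls short of 8991 but (81/14)⁶ ≈37509.6 reaches it, so n = 6.

6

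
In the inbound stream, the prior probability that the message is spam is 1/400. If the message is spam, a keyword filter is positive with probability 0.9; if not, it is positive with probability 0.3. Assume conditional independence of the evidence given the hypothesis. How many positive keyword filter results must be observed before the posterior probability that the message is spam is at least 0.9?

8

Prior odds = 0.0025/0.9975 = 1/399.
Likelihood ratio of a positive = 0.9/0.3 = 3.
Target posterior odds = 0.9/0.1 = 9.
Require 3ⁿ ≥ 9 ÷ (1/399) = 3591.
3⁷ = 2187 falls short of 3591 but 3⁸ = 6561 reaches it, so n = 8.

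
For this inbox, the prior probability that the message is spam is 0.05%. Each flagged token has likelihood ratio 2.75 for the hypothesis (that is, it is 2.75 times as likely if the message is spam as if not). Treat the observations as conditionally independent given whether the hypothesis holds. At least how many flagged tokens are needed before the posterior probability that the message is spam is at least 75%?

9

Prior odds: 0.0005 ÷ 0.9995 = 1/1999.
Likelihood ratio per flagged token = 2.75.
Target odds: 0.75 ÷ 0.25 = 3.
Need (1/1999) × 2.75ⁿ ≥ 3, i.e. 2.75ⁿ ≥ 5997.
2.75⁸ = 214358881/65536 falls short of 5997 but 2.75⁹ ≈8994.86 reaches it, so n = 9.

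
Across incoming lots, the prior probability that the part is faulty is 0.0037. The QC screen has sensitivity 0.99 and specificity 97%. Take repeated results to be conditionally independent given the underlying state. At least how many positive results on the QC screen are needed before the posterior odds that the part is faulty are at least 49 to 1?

Prior odds = 0.0037/0.9963 = 37/9963.
False-positive rate = 1 − 0.97 = 0.03; likelihood ratio of a positive = 0.99/0.03 = 33.
Target odds = 49.
Require 33ⁿ ≥ 49 ÷ (37/9963) = 488187/37.
33² = 1089 falls short of 488187/37 but 33³ = 35937 reaches it, so n = 3.

3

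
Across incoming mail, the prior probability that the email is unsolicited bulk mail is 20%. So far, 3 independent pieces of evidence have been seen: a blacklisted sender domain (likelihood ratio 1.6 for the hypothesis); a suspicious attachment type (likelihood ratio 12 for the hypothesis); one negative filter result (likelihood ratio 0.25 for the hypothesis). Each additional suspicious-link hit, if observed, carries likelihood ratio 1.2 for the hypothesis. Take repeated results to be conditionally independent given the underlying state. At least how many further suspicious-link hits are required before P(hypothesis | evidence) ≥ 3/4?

6

Prior odds = 0.2/0.8 = 0.25.
Combined Bayes factor of the evidence already in hand = 1.6 × 12 × 0.25 = 4.8.
Odds after that evidence = 0.25 × 4.8 = 1.2.
Target odds = 0.75/0.25 = 3.
Need 1.2ⁿ ≥ 3 ÷ 1.2 = 2.5.
1.2⁵ = 2.48832 falls short of 2.5 but 1.2⁶ = 46656/15625 reaches it, so n = 6.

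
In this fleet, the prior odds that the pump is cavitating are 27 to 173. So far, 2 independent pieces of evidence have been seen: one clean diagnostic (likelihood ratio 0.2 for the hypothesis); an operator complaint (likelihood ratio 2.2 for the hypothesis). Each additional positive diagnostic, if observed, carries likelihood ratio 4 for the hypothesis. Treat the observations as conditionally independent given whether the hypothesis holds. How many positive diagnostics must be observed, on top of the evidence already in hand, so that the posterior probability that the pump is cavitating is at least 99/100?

6

Prior odds = 27/173.
Combined Bayes factor of the evidence already in hand = 0.2 × 2.2 = 0.44.
Odds after that evidence = (27/173) × 0.44 = 297/4325.
Target odds = 0.99/0.01 = 99.
Need 4ⁿ ≥ 99 ÷ (297/4325) = 4325/3.
4⁵ = 1024 falls short of 4325/3 but 4⁶ = 4096 reaches it, so n = 6.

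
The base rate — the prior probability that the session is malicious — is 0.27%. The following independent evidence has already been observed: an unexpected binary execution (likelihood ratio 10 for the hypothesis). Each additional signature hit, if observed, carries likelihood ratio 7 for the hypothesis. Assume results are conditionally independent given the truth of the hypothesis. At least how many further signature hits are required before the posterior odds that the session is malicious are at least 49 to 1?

Prior odds = 0.0027/0.9973 = 27/9973.
Bayes factor of the evidence already in hand = 10.
Odds after that evidence = (27/9973) × 10 = 270/9973.
Target odds = 49.
Need 7ⁿ ≥ 49 ÷ (270/9973) = 488677/270.
7³ = 343 falls short of 488677/270 but 7⁴ = 2401 reaches it, so n = 4.

4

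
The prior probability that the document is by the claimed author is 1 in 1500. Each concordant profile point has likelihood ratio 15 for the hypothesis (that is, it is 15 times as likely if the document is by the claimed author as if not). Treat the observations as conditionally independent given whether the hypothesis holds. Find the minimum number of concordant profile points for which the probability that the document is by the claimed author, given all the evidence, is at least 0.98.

5

Prior odds: (1/1500) ÷ (1499/1500) = 1/1499.
Likelihood ratio per concordant profile point = 15.
Target odds: 0.98 ÷ 0.02 = 49.
Require 15ⁿ ≥ 49 ÷ (1/1499) = 73451.
15⁴ = 50625 falls short of 73451 but 15⁵ = 759375 reaches it, so n = 5.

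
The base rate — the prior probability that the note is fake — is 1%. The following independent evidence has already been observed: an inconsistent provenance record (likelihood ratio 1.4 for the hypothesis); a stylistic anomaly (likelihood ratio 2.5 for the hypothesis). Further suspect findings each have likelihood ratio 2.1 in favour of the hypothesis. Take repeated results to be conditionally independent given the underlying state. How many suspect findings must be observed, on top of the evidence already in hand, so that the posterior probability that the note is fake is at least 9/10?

8

Prior odds = 0.01/0.99 = 1/99.
Combined Bayes factor of the evidence already in hand = 1.4 × 2.5 = 3.5.
Odds after that evidence = (1/99) × 3.5 = 7/198.
Target odds = 0.9/0.1 = 9.
Need 2.1ⁿ ≥ 9 ÷ (7/198) = 1782/7.
2.1⁷ ≈180.109 falls short of 1782/7 but 2.1⁸ ≈378.229 reaches it, so n = 8.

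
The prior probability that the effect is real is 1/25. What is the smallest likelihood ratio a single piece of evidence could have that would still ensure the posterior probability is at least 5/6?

Prior odds = 0.04/0.96 = 1/24.
Target odds = (5/6)/(1/6) = 5.
Required Bayes factor = 5 ÷ (1/24) = 120.

120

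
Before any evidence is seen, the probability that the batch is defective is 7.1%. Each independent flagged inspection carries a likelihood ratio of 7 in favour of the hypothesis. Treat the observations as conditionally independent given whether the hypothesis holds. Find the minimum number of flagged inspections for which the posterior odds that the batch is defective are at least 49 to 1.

Prior odds = 0.071/0.929 = 71/929.
Likelihood ratio per flagged inspection = 7.
Target odds = 49.
Require 7ⁿ ≥ 49 ÷ (71/929) = 45521/71.
7³ = 343 falls short of 45521/71 but 7⁴ = 2401 reaches it, so n = 4.

4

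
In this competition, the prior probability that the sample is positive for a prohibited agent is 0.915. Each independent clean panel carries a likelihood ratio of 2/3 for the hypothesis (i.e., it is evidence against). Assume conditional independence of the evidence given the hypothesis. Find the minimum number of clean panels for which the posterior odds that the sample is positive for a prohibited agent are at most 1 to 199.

Prior odds = 0.915/0.085 = 183/17.
Likelihood ratio per clean panel = 2/3.
Target odds = 1/199.
Need (183/17) × (2/3)ⁿ ≤ 1/199, i.e. (2/3)ⁿ ≤ 17/36417.
(2/3)¹⁸ = 262144/387420489 is still above 17/36417 but (2/3)¹⁹ ≈0.000451093 is at or below it, so n = 19.

19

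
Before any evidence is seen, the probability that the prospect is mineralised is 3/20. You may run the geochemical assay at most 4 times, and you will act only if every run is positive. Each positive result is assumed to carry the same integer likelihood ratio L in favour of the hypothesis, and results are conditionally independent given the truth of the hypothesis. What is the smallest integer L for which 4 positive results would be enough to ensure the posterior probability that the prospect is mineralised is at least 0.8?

3

Prior odds = 0.15/0.85 = 3/17.
Target odds = 0.8/0.2 = 4.
Need L⁴ ≥ 4 ÷ (3/17) = 68/3.
2⁴ = 16 < 68/3 ≤ 81 = 3⁴, so L = 3.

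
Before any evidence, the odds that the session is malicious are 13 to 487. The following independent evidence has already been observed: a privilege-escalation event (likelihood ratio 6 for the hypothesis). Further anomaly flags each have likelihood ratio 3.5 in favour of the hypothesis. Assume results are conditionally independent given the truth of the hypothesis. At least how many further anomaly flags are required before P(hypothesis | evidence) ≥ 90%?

4

Prior odds = 13/487.
Bayes factor of the evidence already in hand = 6.
Odds after that evidence = (13/487) × 6 = 78/487.
Target odds = 0.9/0.1 = 9.
Need 3.5ⁿ ≥ 9 ÷ (78/487) = 1461/26.
3.5³ = 42.875 falls short of 1461/26 but 3.5⁴ = 150.0625 reaches it, so n = 4.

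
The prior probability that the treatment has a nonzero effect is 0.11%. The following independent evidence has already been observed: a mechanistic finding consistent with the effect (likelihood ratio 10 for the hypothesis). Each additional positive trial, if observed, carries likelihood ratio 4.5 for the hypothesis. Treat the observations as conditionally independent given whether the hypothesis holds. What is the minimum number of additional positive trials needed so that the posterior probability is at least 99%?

Prior odds = 0.0011/0.9989 = 11/9989.
Bayes factor of the evidence already in hand = 10.
Odds after that evidence = (11/9989) × 10 = 110/9989.
Target odds = 0.99/0.01 = 99.
Need 4.5ⁿ ≥ 99 ÷ (110/9989) = 8990.1.
4.5⁶ = 8303.765625 falls short of 8990.1 but 4.5⁷ = 4782969/128 reaches it, so n = 7.

7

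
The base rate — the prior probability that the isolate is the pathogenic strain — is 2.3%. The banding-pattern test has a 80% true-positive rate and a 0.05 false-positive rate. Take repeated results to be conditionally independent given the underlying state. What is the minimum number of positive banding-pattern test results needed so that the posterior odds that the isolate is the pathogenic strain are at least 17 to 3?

2

Prior odds = 0.023/0.977 = 23/977.
Likelihood ratio of a positive result = 0.8/0.05 = 16.
Target odds = 17/3.
Require 16ⁿ ≥ 17/3 ÷ (23/977) = 16609/69.
16¹ = 16 falls short of 16609/69 but 16² = 256 reaches it, so n = 2.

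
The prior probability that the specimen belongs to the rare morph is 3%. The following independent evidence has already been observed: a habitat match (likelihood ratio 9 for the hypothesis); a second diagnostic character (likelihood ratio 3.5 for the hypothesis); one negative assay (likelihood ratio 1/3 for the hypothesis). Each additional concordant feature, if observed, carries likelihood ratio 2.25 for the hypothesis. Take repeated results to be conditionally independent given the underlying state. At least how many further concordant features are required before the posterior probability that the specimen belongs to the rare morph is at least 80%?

4

Prior odds = 0.03/0.97 = 3/97.
Combined Bayes factor of the evidence already in hand = 9 × 3.5 × (1/3) = 10.5.
Odds after that evidence = (3/97) × 10.5 = 63/194.
Target odds = 0.8/0.2 = 4.
Need 2.25ⁿ ≥ 4 ÷ (63/194) = 776/63.
2.25³ = 11.390625 falls short of 776/63 but 2.25⁴ = 25.62890625 reaches it, so n = 4.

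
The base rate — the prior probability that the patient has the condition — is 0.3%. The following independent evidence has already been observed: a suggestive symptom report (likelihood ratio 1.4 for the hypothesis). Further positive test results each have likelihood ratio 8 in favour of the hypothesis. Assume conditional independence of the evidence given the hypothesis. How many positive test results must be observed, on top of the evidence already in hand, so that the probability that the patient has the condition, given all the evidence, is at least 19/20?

Prior odds = 0.003/0.997 = 3/997.
Bayes factor of the evidence already in hand = 1.4.
Odds after that evidence = (3/997) × 1.4 = 21/4985.
Target odds = 0.95/0.05 = 19.
Need 8ⁿ ≥ 19 ÷ (21/4985) = 94715/21.
8⁴ = 4096 falls short of 94715/21 but 8⁵ = 32768 reaches it, so n = 5.

5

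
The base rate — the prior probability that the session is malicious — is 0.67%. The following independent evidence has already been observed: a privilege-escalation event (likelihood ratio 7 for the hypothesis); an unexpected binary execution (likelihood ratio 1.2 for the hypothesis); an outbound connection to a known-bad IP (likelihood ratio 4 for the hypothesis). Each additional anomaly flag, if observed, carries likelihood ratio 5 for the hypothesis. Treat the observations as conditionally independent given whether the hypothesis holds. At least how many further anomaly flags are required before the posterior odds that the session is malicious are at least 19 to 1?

Prior odds = 0.0067/0.9933 = 67/9933.
Combined Bayes factor of the evidence already in hand = 7 × 1.2 × 4 = 33.6.
Odds after that evidence = (67/9933) × 33.6 = 536/2365.
Target odds = 19.
Need 5ⁿ ≥ 19 ÷ (536/2365) = 44935/536.
5² = 25 falls short of 44935/536 but 5³ = 125 reaches it, so n = 3.

3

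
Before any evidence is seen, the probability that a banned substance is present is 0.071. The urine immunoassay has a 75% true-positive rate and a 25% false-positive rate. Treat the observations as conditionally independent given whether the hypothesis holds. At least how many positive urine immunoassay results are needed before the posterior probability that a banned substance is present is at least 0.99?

Prior odds: 0.071 ÷ 0.929 = 71/929.
Likelihood ratio of a positive result = 0.75/0.25 = 3.
Target odds: 0.99 ÷ 0.01 = 99.
Require 3ⁿ ≥ 99 ÷ (71/929) = 91971/71.
3⁶ = 729 falls short of 91971/71 but 3⁷ = 2187 reaches it, so n = 7.

7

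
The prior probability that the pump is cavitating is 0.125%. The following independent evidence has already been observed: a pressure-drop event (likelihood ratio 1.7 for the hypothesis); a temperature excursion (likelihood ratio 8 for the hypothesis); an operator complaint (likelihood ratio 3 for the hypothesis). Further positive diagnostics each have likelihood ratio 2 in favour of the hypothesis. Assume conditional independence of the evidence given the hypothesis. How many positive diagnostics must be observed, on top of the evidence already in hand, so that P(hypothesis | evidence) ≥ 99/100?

11

Prior odds = 0.00125/0.99875 = 1/799.
Combined Bayes factor of the evidence already in hand = 1.7 × 8 × 3 = 40.8.
Odds after that evidence = (1/799) × 40.8 = 12/235.
Target odds = 0.99/0.01 = 99.
Need 2ⁿ ≥ 99 ÷ (12/235) = 1938.75.
2¹⁰ = 1024 falls short of 1938.75 but 2¹¹ = 2048 reaches it, so n = 11.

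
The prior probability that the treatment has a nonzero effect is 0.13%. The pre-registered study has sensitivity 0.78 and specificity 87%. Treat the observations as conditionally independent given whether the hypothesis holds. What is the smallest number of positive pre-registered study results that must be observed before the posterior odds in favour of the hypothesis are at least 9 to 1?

5

Prior odds: 0.0013 ÷ 0.9987 = 13/9987.
False-positive rate = 1 − 0.87 = 0.13; likelihood ratio of a positive = 0.78/0.13 = 6.
Target odds = 9.
Need (13/9987) × 6ⁿ ≥ 9, i.e. 6ⁿ ≥ 89883/13.
6⁴ = 1296 falls short of 89883/13 but 6⁵ = 7776 reaches it, so n = 5.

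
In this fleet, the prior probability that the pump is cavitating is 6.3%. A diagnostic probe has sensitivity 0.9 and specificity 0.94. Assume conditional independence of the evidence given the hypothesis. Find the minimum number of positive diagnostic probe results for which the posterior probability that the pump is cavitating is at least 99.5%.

3

Prior odds = 0.063/0.937 = 63/937.
False-positive rate = 1 − 0.94 = 0.06; likelihood ratio of a positive = 0.9/0.06 = 15.
Target posterior odds = 0.995/0.005 = 199.
Require 15ⁿ ≥ 199 ÷ (63/937) = 186463/63.
15² = 225 falls short of 186463/63 but 15³ = 3375 reaches it, so n = 3.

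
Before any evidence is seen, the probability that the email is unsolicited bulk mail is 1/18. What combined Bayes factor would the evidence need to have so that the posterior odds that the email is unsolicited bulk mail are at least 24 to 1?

408

Prior odds = (1/18)/(17/18) = 1/17.
Target odds = 24.
Required Bayes factor = 24 ÷ (1/17) = 408.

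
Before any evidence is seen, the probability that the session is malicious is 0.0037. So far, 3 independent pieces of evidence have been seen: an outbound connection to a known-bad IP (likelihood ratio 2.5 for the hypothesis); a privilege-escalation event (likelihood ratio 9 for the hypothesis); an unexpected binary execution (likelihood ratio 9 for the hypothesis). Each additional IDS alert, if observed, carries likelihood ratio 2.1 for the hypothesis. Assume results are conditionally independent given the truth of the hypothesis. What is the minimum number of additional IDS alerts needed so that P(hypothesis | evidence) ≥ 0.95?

5

Prior odds = 0.0037/0.9963 = 37/9963.
Combined Bayes factor of the evidence already in hand = 2.5 × 9 × 9 = 202.5.
Odds after that evidence = (37/9963) × 202.5 = 185/246.
Target odds = 0.95/0.05 = 19.
Need 2.1ⁿ ≥ 19 ÷ (185/246) = 4674/185.
2.1⁴ = 19.4481 falls short of 4674/185 but 2.1⁵ = 4084101/100000 reaches it, so n = 5.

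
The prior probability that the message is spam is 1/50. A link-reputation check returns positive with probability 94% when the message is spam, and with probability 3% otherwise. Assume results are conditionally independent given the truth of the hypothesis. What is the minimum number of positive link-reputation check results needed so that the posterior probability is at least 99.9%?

4

Prior odds: 0.02 ÷ 0.98 = 1/49.
Likelihood ratio of a positive result = 0.94/0.03 = 94/3.
Target posterior odds = 0.999/0.001 = 999.
Require (94/3)ⁿ ≥ 999 ÷ (1/49) = 48951.
(94/3)³ = 830584/27 falls short of 48951 but (94/3)⁴ = 78074896/81 reaches it, so n = 4.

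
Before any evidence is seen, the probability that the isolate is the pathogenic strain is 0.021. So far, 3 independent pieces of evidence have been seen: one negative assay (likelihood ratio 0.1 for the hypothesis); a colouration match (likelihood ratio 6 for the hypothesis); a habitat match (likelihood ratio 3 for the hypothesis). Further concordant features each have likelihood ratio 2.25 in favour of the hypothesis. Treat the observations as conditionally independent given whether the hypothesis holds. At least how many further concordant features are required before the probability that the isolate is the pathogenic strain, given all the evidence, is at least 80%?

6

Prior odds = 0.021/0.979 = 21/979.
Combined Bayes factor of the evidence already in hand = 0.1 × 6 × 3 = 1.8.
Odds after that evidence = (21/979) × 1.8 = 189/4895.
Target odds = 0.8/0.2 = 4.
Need 2.25ⁿ ≥ 4 ÷ (189/4895) = 19580/189.
2.25⁵ = 59049/1024 falls short of 19580/189 but 2.25⁶ = 531441/4096 reaches it, so n = 6.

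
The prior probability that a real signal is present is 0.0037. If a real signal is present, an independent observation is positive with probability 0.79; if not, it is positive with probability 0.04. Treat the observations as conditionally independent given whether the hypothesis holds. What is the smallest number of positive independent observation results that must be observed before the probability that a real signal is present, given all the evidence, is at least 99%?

4

Prior odds: 0.0037 ÷ 0.9963 = 37/9963.
Likelihood ratio of a positive = 0.79/0.04 = 19.75.
Target posterior odds = 0.99/0.01 = 99.
Require 19.75ⁿ ≥ 99 ÷ (37/9963) = 986337/37.
19.75³ = 7703.734375 falls short of 986337/37 but 19.75⁴ = 38950081/256 reaches it, so n = 4.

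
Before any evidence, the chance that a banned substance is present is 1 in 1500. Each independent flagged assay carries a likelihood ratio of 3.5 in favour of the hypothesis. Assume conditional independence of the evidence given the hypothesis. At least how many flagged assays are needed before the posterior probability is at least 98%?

9

Prior odds: (1/1500) ÷ (1499/1500) = 1/1499.
Likelihood ratio per flagged assay = 3.5.
Target odds: 0.98 ÷ 0.02 = 49.
Need (1/1499) × 3.5ⁿ ≥ 49, i.e. 3.5ⁿ ≥ 73451.
3.5⁸ = 5764801/256 falls short of 73451 but 3.5⁹ = 40353607/512 reaches it, so n = 9.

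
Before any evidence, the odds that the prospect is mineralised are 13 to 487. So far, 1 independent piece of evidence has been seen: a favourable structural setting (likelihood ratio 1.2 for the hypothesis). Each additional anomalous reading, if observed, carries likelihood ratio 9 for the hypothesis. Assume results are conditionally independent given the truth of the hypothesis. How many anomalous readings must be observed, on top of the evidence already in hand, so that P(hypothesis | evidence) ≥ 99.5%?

4

Prior odds = 13/487.
Bayes factor of the evidence already in hand = 1.2.
Odds after that evidence = (13/487) × 1.2 = 78/2435.
Target odds = 0.995/0.005 = 199.
Need 9ⁿ ≥ 199 ÷ (78/2435) = 484565/78.
9³ = 729 falls short of 484565/78 but 9⁴ = 6561 reaches it, so n = 4.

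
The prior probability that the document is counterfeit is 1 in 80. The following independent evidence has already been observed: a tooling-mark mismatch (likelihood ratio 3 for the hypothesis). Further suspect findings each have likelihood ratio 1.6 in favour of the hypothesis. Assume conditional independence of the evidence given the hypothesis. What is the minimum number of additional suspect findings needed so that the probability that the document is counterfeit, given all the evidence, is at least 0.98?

Prior odds = 0.0125/0.9875 = 1/79.
Bayes factor of the evidence already in hand = 3.
Odds after that evidence = (1/79) × 3 = 3/79.
Target odds = 0.98/0.02 = 49.
Need 1.6ⁿ ≥ 49 ÷ (3/79) = 3871/3.
1.6¹⁵ ≈1152.92 falls short of 3871/3 but 1.6¹⁶ ≈1844.67 reaches it, so n = 16.

16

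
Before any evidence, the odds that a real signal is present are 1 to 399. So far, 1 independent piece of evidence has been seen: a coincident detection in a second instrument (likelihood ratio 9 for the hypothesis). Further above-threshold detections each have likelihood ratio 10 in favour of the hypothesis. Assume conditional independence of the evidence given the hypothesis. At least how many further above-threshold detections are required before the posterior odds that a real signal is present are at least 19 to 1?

3

Prior odds = 1/399.
Bayes factor of the evidence already in hand = 9.
Odds after that evidence = (1/399) × 9 = 3/133.
Target odds = 19.
Need 10ⁿ ≥ 19 ÷ (3/133) = 2527/3.
10² = 100 falls short of 2527/3 but 10³ = 1000 reaches it, so n = 3.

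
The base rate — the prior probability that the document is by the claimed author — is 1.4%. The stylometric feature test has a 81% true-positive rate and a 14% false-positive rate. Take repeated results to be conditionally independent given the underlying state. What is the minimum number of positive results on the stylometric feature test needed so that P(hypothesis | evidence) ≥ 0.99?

6

Prior odds: 0.014 ÷ 0.986 = 7/493.
Likelihood ratio of a positive result = 0.81/0.14 = 81/14.
Target odds: 0.99 ÷ 0.01 = 99.
Require (81/14)ⁿ ≥ 99 ÷ (7/493) = 48807/7.
(81/14)⁵ ≈6483.13 falls short of 48807/7 but (81/14)⁶ ≈37509.6 reaches it, so n = 6.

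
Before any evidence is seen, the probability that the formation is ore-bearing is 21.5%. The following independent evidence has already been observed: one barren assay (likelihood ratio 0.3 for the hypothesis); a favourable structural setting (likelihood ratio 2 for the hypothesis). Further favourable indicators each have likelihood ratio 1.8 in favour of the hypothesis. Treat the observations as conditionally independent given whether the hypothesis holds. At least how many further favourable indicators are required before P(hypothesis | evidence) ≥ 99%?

Prior odds = 0.215/0.785 = 43/157.
Combined Bayes factor of the evidence already in hand = 0.3 × 2 = 0.6.
Odds after that evidence = (43/157) × 0.6 = 129/785.
Target odds = 0.99/0.01 = 99.
Need 1.8ⁿ ≥ 99 ÷ (129/785) = 25905/43.
1.8¹⁰ ≈357.047 falls short of 25905/43 but 1.8¹¹ ≈642.684 reaches it, so n = 11.

11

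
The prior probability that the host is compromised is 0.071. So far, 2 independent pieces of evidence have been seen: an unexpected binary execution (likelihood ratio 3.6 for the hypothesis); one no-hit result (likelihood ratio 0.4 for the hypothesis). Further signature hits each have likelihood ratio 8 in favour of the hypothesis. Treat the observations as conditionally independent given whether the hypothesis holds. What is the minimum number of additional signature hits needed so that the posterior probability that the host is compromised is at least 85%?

Prior odds = 0.071/0.929 = 71/929.
Combined Bayes factor of the evidence already in hand = 3.6 × 0.4 = 1.44.
Odds after that evidence = (71/929) × 1.44 = 2556/23225.
Target odds = 0.85/0.15 = 17/3.
Need 8ⁿ ≥ 17/3 ÷ (2556/23225) = 394825/7668.
8¹ = 8 falls short of 394825/7668 but 8² = 64 reaches it, so n = 2.

2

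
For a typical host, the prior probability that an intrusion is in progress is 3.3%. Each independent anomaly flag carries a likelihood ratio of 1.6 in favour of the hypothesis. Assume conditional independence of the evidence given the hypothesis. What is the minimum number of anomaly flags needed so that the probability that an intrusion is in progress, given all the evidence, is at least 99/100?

17

Prior odds: 0.033 ÷ 0.967 = 33/967.
Likelihood ratio per anomaly flag = 1.6.
Target posterior odds = 0.99/0.01 = 99.
Require 1.6ⁿ ≥ 99 ÷ (33/967) = 2901.
1.6¹⁶ ≈1844.67 falls short of 2901 but 1.6¹⁷ ≈2951.48 reaches it, so n = 17.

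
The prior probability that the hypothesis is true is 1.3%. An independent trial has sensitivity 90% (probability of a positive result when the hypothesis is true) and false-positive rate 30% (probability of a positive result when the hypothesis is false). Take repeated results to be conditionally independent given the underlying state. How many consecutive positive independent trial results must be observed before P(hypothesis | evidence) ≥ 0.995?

9

Prior odds = 0.013/0.987 = 13/987.
Likelihood ratio of a positive result = 0.9/0.3 = 3.
Target posterior odds = 0.995/0.005 = 199.
Require 3ⁿ ≥ 199 ÷ (13/987) = 196413/13.
3⁸ = 6561 falls short of 196413/13 but 3⁹ = 19683 reaches it, so n = 9.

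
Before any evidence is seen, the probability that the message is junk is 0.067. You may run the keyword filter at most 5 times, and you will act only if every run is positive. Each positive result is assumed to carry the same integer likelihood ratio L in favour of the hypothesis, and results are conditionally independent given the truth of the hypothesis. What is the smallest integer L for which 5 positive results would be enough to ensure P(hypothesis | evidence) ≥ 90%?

3

Prior odds = 0.067/0.933 = 67/933.
Target odds = 0.9/0.1 = 9.
Need L⁵ ≥ 9 ÷ (67/933) = 8397/67.
2⁵ = 32 < 8397/67 ≤ 243 = 3⁵, so L = 3.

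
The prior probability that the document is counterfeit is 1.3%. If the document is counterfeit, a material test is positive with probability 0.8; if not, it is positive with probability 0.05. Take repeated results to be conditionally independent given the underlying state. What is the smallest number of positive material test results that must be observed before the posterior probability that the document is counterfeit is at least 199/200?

Prior odds: 0.013 ÷ 0.987 = 13/987.
Likelihood ratio of a positive = 0.8/0.05 = 16.
Target posterior odds = 0.995/0.005 = 199.
Require 16ⁿ ≥ 199 ÷ (13/987) = 196413/13.
16³ = 4096 falls short of 196413/13 but 16⁴ = 65536 reaches it, so n = 4.

4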